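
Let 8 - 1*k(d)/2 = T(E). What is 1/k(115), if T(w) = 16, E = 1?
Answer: -1/16 ≈ -0.062500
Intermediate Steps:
k(d) = -16 (k(d) = 16 - 2*16 = 16 - 32 = -16)
1/k(115) = 1/(-16) = -1/16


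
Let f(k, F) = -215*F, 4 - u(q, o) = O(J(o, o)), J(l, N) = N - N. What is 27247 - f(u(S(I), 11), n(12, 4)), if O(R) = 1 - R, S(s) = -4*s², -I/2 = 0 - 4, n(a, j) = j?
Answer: 28107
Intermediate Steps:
J(l, N) = 0
I = 8 (I = -2*(0 - 4) = -2*(-4) = 8)
u(q, o) = 3 (u(q, o) = 4 - (1 - 1*0) = 4 - (1 + 0) = 4 - 1*1 = 4 - 1 = 3)
27247 - f(u(S(I), 11), n(12, 4)) = 27247 - (-215)*4 = 27247 - 1*(-860) = 27247 + 860 = 28107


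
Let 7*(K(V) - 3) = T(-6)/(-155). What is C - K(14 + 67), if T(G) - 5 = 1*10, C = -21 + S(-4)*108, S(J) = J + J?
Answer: -192693/217 ≈ -887.99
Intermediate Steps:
S(J) = 2*J
C = -885 (C = -21 + (2*(-4))*108 = -21 - 8*108 = -21 - 864 = -885)
T(G) = 15 (T(G) = 5 + 1*10 = 5 + 10 = 15)
K(V) = 648/217 (K(V) = 3 + (15/(-155))/7 = 3 + (15*(-1/155))/7 = 3 + (⅐)*(-3/31) = 3 - 3/217 = 648/217)
C - K(14 + 67) = -885 - 1*648/217 = -885 - 648/217 = -192693/217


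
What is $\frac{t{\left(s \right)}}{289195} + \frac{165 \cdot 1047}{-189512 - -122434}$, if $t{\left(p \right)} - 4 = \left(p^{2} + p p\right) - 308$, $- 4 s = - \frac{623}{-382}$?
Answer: $- \frac{2652115723497511}{1029354380862560} \approx -2.5765$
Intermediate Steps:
$s = - \frac{623}{1528}$ ($s = - \frac{\left(-623\right) \frac{1}{-382}}{4} = - \frac{\left(-623\right) \left(- \frac{1}{382}\right)}{4} = \left(- \frac{1}{4}\right) \frac{623}{382} = - \frac{623}{1528} \approx -0.40772$)
$t{\left(p \right)} = -304 + 2 p^{2}$ ($t{\left(p \right)} = 4 - \left(308 - p^{2} - p p\right) = 4 + \left(\left(p^{2} + p^{2}\right) - 308\right) = 4 + \left(2 p^{2} - 308\right) = 4 + \left(-308 + 2 p^{2}\right) = -304 + 2 p^{2}$)
$\frac{t{\left(s \right)}}{289195} + \frac{165 \cdot 1047}{-189512 - -122434} = \frac{-304 + 2 \left(- \frac{623}{1528}\right)^{2}}{289195} + \frac{165 \cdot 1047}{-189512 - -122434} = \left(-304 + 2 \cdot \frac{388129}{2334784}\right) \frac{1}{289195} + \frac{172755}{-189512 + 122434} = \left(-304 + \frac{388129}{1167392}\right) \frac{1}{289195} + \frac{172755}{-67078} = \left(- \frac{354499039}{1167392}\right) \frac{1}{289195} + 172755 \left(- \frac{1}{67078}\right) = - \frac{354499039}{337603929440} - \frac{15705}{6098} = - \frac{2652115723497511}{1029354380862560}$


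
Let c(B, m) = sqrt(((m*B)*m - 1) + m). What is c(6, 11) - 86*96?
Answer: -8256 + 4*sqrt(46) ≈ -8228.9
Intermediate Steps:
c(B, m) = sqrt(-1 + m + B*m**2) (c(B, m) = sqrt(((B*m)*m - 1) + m) = sqrt((B*m**2 - 1) + m) = sqrt((-1 + B*m**2) + m) = sqrt(-1 + m + B*m**2))
c(6, 11) - 86*96 = sqrt(-1 + 11 + 6*11**2) - 86*96 = sqrt(-1 + 11 + 6*121) - 8256 = sqrt(-1 + 11 + 726) - 8256 = sqrt(736) - 8256 = 4*sqrt(46) - 8256 = -8256 + 4*sqrt(46)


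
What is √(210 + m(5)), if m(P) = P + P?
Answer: 2*√55 ≈ 14.832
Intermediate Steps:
m(P) = 2*P
√(210 + m(5)) = √(210 + 2*5) = √(210 + 10) = √220 = 2*√55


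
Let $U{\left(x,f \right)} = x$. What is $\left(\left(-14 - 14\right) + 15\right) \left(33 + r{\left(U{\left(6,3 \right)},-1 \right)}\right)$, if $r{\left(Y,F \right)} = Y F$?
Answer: $-351$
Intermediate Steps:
$r{\left(Y,F \right)} = F Y$
$\left(\left(-14 - 14\right) + 15\right) \left(33 + r{\left(U{\left(6,3 \right)},-1 \right)}\right) = \left(\left(-14 - 14\right) + 15\right) \left(33 - 6\right) = \left(-28 + 15\right) \left(33 - 6\right) = \left(-13\right) 27 = -351$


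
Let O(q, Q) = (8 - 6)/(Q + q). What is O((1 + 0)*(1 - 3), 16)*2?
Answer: 2/7 ≈ 0.28571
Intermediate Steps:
O(q, Q) = 2/(Q + q)
O((1 + 0)*(1 - 3), 16)*2 = (2/(16 + (1 + 0)*(1 - 3)))*2 = (2/(16 + 1*(-2)))*2 = (2/(16 - 2))*2 = (2/14)*2 = (2*(1/14))*2 = (⅐)*2 = 2/7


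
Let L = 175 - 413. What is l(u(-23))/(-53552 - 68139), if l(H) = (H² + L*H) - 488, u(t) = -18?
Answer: -4120/121691 ≈ -0.033856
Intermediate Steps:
L = -238
l(H) = -488 + H² - 238*H (l(H) = (H² - 238*H) - 488 = -488 + H² - 238*H)
l(u(-23))/(-53552 - 68139) = (-488 + (-18)² - 238*(-18))/(-53552 - 68139) = (-488 + 324 + 4284)/(-121691) = 4120*(-1/121691) = -4120/121691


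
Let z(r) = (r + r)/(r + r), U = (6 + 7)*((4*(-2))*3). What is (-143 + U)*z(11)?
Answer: -455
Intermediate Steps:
U = -312 (U = 13*(-8*3) = 13*(-24) = -312)
z(r) = 1 (z(r) = (2*r)/((2*r)) = (2*r)*(1/(2*r)) = 1)
(-143 + U)*z(11) = (-143 - 312)*1 = -455*1 = -455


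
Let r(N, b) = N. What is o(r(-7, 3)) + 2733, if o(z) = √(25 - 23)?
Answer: 2733 + √2 ≈ 2734.4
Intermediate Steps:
o(z) = √2
o(r(-7, 3)) + 2733 = √2 + 2733 = 2733 + √2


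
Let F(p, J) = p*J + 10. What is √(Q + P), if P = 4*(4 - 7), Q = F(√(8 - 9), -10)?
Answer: √(-2 - 10*I) ≈ 2.0246 - 2.4696*I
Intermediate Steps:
F(p, J) = 10 + J*p (F(p, J) = J*p + 10 = 10 + J*p)
Q = 10 - 10*I (Q = 10 - 10*√(8 - 9) = 10 - 10*I ≈ 10.0 - 10.0*I)
P = -12 (P = 4*(-3) = -12)
√(Q + P) = √((10 - 10*I) - 12) = √(-2 - 10*I)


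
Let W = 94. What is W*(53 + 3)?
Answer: 5264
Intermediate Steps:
W*(53 + 3) = 94*(53 + 3) = 94*56 = 5264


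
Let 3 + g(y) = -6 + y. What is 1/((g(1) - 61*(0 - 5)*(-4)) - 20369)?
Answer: -1/21597 ≈ -4.6303e-5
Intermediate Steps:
g(y) = -9 + y (g(y) = -3 + (-6 + y) = -9 + y)
1/((g(1) - 61*(0 - 5)*(-4)) - 20369) = 1/(((-9 + 1) - 61*(0 - 5)*(-4)) - 20369) = 1/((-8 - (-305)*(-4)) - 20369) = 1/((-8 - 61*20) - 20369) = 1/((-8 - 1220) - 20369) = 1/(-1228 - 20369) = 1/(-21597) = -1/21597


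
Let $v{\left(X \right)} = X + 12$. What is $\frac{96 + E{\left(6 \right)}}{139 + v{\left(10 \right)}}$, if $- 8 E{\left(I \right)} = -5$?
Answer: $\frac{773}{1288} \approx 0.60015$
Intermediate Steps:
$E{\left(I \right)} = \frac{5}{8}$ ($E{\left(I \right)} = \left(- \frac{1}{8}\right) \left(-5\right) = \frac{5}{8}$)
$v{\left(X \right)} = 12 + X$
$\frac{96 + E{\left(6 \right)}}{139 + v{\left(10 \right)}} = \frac{96 + \frac{5}{8}}{139 + \left(12 + 10\right)} = \frac{773}{8 \left(139 + 22\right)} = \frac{773}{8 \cdot 161} = \frac{773}{8} \cdot \frac{1}{161} = \frac{773}{1288}$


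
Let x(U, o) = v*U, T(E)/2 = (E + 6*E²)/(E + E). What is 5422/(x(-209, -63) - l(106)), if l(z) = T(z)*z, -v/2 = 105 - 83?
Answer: -2711/29163 ≈ -0.092960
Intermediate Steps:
v = -44 (v = -2*(105 - 83) = -2*22 = -44)
T(E) = (E + 6*E²)/E (T(E) = 2*((E + 6*E²)/(E + E)) = 2*((E + 6*E²)/((2*E))) = 2*((E + 6*E²)*(1/(2*E))) = 2*((E + 6*E²)/(2*E)) = (E + 6*E²)/E)
l(z) = z*(1 + 6*z) (l(z) = (1 + 6*z)*z = z*(1 + 6*z))
x(U, o) = -44*U
5422/(x(-209, -63) - l(106)) = 5422/(-44*(-209) - 106*(1 + 6*106)) = 5422/(9196 - 106*(1 + 636)) = 5422/(9196 - 106*637) = 5422/(9196 - 1*67522) = 5422/(9196 - 67522) = 5422/(-58326) = 5422*(-1/58326) = -2711/29163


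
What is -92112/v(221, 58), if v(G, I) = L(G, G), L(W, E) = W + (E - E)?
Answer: -92112/221 ≈ -416.80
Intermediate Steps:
L(W, E) = W (L(W, E) = W + 0 = W)
v(G, I) = G
-92112/v(221, 58) = -92112/221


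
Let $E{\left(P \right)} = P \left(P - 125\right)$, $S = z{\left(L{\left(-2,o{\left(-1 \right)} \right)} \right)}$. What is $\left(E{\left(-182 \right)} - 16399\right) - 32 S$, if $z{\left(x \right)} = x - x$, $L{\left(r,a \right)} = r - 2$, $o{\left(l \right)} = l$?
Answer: $39475$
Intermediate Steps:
$L{\left(r,a \right)} = -2 + r$ ($L{\left(r,a \right)} = r - 2 = -2 + r$)
$z{\left(x \right)} = 0$
$S = 0$
$E{\left(P \right)} = P \left(-125 + P\right)$
$\left(E{\left(-182 \right)} - 16399\right) - 32 S = \left(- 182 \left(-125 - 182\right) - 16399\right) - 0 = \left(\left(-182\right) \left(-307\right) - 16399\right) + 0 = \left(55874 - 16399\right) + 0 = 39475 + 0 = 39475$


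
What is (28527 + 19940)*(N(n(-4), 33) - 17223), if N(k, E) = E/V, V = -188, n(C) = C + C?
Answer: -156934061919/188 ≈ -8.3476e+8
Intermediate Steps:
n(C) = 2*C
N(k, E) = -E/188 (N(k, E) = E/(-188) = E*(-1/188) = -E/188)
(28527 + 19940)*(N(n(-4), 33) - 17223) = (28527 + 19940)*(-1/188*33 - 17223) = 48467*(-33/188 - 17223) = 48467*(-3237957/188) = -156934061919/188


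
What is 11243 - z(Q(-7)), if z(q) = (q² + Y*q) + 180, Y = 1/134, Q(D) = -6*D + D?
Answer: 1318257/134 ≈ 9837.7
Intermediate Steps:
Q(D) = -5*D
Y = 1/134 ≈ 0.0074627
z(q) = 180 + q² + q/134 (z(q) = (q² + q/134) + 180 = 180 + q² + q/134)
11243 - z(Q(-7)) = 11243 - (180 + (-5*(-7))² + (-5*(-7))/134) = 11243 - (180 + 35² + (1/134)*35) = 11243 - (180 + 1225 + 35/134) = 11243 - 1*188305/134 = 11243 - 188305/134 = 1318257/134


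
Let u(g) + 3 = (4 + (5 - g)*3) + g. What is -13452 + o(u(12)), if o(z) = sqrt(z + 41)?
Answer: -13452 + sqrt(33) ≈ -13446.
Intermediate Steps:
u(g) = 16 - 2*g (u(g) = -3 + ((4 + (5 - g)*3) + g) = -3 + ((4 + (15 - 3*g)) + g) = -3 + ((19 - 3*g) + g) = -3 + (19 - 2*g) = 16 - 2*g)
o(z) = sqrt(41 + z)
-13452 + o(u(12)) = -13452 + sqrt(41 + (16 - 2*12)) = -13452 + sqrt(41 + (16 - 24)) = -13452 + sqrt(41 - 8) = -13452 + sqrt(33)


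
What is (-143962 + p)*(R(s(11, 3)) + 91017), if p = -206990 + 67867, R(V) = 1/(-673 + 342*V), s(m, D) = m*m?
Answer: -1048889671221590/40709 ≈ -2.5766e+10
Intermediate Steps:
s(m, D) = m²
p = -139123
(-143962 + p)*(R(s(11, 3)) + 91017) = (-143962 - 139123)*(1/(-673 + 342*11²) + 91017) = -283085*(1/(-673 + 342*121) + 91017) = -283085*(1/(-673 + 41382) + 91017) = -283085*(1/40709 + 91017) = -283085*3705211054/40709 = -1048889671221590/40709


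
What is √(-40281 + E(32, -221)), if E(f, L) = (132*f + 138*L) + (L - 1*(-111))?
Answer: I*√66665 ≈ 258.2*I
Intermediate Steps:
E(f, L) = 111 + 132*f + 139*L (E(f, L) = (132*f + 138*L) + (L + 111) = (132*f + 138*L) + (111 + L) = 111 + 132*f + 139*L)
√(-40281 + E(32, -221)) = √(-40281 + (111 + 132*32 + 139*(-221))) = √(-40281 + (111 + 4224 - 30719)) = √(-40281 - 26384) = √(-66665) = I*√66665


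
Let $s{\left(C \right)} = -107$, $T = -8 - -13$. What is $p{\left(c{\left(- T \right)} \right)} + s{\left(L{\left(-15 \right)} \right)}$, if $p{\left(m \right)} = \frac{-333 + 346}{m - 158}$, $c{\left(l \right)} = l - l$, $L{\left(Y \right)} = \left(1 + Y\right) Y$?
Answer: $- \frac{16919}{158} \approx -107.08$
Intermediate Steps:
$L{\left(Y \right)} = Y \left(1 + Y\right)$
$T = 5$ ($T = -8 + 13 = 5$)
$c{\left(l \right)} = 0$
$p{\left(m \right)} = \frac{13}{-158 + m}$
$p{\left(c{\left(- T \right)} \right)} + s{\left(L{\left(-15 \right)} \right)} = \frac{13}{-158 + 0} - 107 = \frac{13}{-158} - 107 = 13 \left(- \frac{1}{158}\right) - 107 = - \frac{13}{158} - 107 = - \frac{16919}{158}$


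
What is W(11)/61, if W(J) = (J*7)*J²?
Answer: 9317/61 ≈ 152.74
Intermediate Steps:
W(J) = 7*J³ (W(J) = (7*J)*J² = 7*J³)
W(11)/61 = (7*11³)/61 = (7*1331)*(1/61) = 9317*(1/61) = 9317/61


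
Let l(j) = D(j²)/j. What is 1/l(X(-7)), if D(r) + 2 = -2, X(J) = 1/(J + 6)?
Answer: ¼ ≈ 0.25000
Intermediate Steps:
X(J) = 1/(6 + J)
D(r) = -4 (D(r) = -2 - 2 = -4)
l(j) = -4/j
1/l(X(-7)) = 1/(-4/(1/(6 - 7))) = 1/(-4/(1/(-1))) = 1/(-4/(-1)) = 1/(-4*(-1)) = 1/4 = ¼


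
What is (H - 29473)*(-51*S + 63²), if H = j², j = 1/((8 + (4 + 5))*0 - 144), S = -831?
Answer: -1573716727025/1152 ≈ -1.3661e+9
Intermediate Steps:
j = -1/144 (j = 1/((8 + 9)*0 - 144) = 1/(17*0 - 144) = 1/(0 - 144) = 1/(-144) = -1/144 ≈ -0.0069444)
H = 1/20736 (H = (-1/144)² = 1/20736 ≈ 4.8225e-5)
(H - 29473)*(-51*S + 63²) = (1/20736 - 29473)*(-51*(-831) + 63²) = -611152127*(42381 + 3969)/20736 = -611152127/20736*46350 = -1573716727025/1152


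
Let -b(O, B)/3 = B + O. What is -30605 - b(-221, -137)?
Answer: -31679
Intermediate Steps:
b(O, B) = -3*B - 3*O (b(O, B) = -3*(B + O) = -3*B - 3*O)
-30605 - b(-221, -137) = -30605 - (-3*(-137) - 3*(-221)) = -30605 - (411 + 663) = -30605 - 1*1074 = -30605 - 1074 = -31679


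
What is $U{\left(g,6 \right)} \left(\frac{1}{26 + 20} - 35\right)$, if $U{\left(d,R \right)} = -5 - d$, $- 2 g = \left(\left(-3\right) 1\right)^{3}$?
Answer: $\frac{59533}{92} \approx 647.1$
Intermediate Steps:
$g = \frac{27}{2}$ ($g = - \frac{\left(\left(-3\right) 1\right)^{3}}{2} = - \frac{\left(-3\right)^{3}}{2} = \left(- \frac{1}{2}\right) \left(-27\right) = \frac{27}{2} \approx 13.5$)
$U{\left(g,6 \right)} \left(\frac{1}{26 + 20} - 35\right) = \left(-5 - \frac{27}{2}\right) \left(\frac{1}{26 + 20} - 35\right) = \left(-5 - \frac{27}{2}\right) \left(\frac{1}{46} - 35\right) = - \frac{37 \left(\frac{1}{46} - 35\right)}{2} = \left(- \frac{37}{2}\right) \left(- \frac{1609}{46}\right) = \frac{59533}{92}$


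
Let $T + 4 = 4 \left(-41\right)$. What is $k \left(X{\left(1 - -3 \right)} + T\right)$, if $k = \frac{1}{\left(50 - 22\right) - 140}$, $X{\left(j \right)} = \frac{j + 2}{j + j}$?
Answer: $\frac{669}{448} \approx 1.4933$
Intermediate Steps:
$T = -168$ ($T = -4 + 4 \left(-41\right) = -4 - 164 = -168$)
$X{\left(j \right)} = \frac{2 + j}{2 j}$
$k = - \frac{1}{112}$ ($k = \frac{1}{\left(50 - 22\right) - 140} = \frac{1}{28 - 140} = \frac{1}{-112} = - \frac{1}{112} \approx -0.0089286$)
$k \left(X{\left(1 - -3 \right)} + T\right) = - \frac{\frac{2 + \left(1 - -3\right)}{2 \left(1 - -3\right)} - 168}{112} = - \frac{\frac{2 + \left(1 + 3\right)}{2 \left(1 + 3\right)} - 168}{112} = - \frac{\frac{2 + 4}{2 \cdot 4} - 168}{112} = - \frac{\frac{1}{2} \cdot \frac{1}{4} \cdot 6 - 168}{112} = - \frac{\frac{3}{4} - 168}{112} = \left(- \frac{1}{112}\right) \left(- \frac{669}{4}\right) = \frac{669}{448}$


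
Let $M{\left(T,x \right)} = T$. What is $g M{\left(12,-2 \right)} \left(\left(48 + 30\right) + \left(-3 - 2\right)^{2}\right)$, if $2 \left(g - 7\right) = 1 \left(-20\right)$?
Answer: $-3708$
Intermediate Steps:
$g = -3$ ($g = 7 + \frac{1 \left(-20\right)}{2} = 7 + \frac{1}{2} \left(-20\right) = 7 - 10 = -3$)
$g M{\left(12,-2 \right)} \left(\left(48 + 30\right) + \left(-3 - 2\right)^{2}\right) = \left(-3\right) 12 \left(\left(48 + 30\right) + \left(-3 - 2\right)^{2}\right) = - 36 \left(78 + \left(-5\right)^{2}\right) = - 36 \left(78 + 25\right) = \left(-36\right) 103 = -3708$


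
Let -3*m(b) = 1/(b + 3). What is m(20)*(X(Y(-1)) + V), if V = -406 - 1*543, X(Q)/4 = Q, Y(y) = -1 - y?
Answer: 949/69 ≈ 13.754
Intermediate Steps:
X(Q) = 4*Q
V = -949 (V = -406 - 543 = -949)
m(b) = -1/(3*(3 + b)) (m(b) = -1/(3*(b + 3)) = -1/(3*(3 + b)))
m(20)*(X(Y(-1)) + V) = (-1/(9 + 3*20))*(4*(-1 - 1*(-1)) - 949) = (-1/(9 + 60))*(4*(-1 + 1) - 949) = (-1/69)*(4*0 - 949) = (-1*1/69)*(0 - 949) = -1/69*(-949) = 949/69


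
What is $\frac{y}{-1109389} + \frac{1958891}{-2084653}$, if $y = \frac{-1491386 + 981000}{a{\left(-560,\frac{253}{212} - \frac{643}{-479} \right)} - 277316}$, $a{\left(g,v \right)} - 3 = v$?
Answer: $- \frac{61197337138229763934363}{65126128621392799738357} \approx -0.93967$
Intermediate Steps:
$a{\left(g,v \right)} = 3 + v$
$y = \frac{51828677528}{28160323021}$ ($y = \frac{-1491386 + 981000}{\left(3 + \left(\frac{253}{212} - \frac{643}{-479}\right)\right) - 277316} = - \frac{510386}{\left(3 + \left(253 \cdot \frac{1}{212} - - \frac{643}{479}\right)\right) - 277316} = - \frac{510386}{\left(3 + \left(\frac{253}{212} + \frac{643}{479}\right)\right) - 277316} = - \frac{510386}{\left(3 + \frac{257503}{101548}\right) - 277316} = - \frac{510386}{\frac{562147}{101548} - 277316} = - \frac{510386}{- \frac{28160323021}{101548}} = \left(-510386\right) \left(- \frac{101548}{28160323021}\right) = \frac{51828677528}{28160323021} \approx 1.8405$)
$\frac{y}{-1109389} + \frac{1958891}{-2084653} = \frac{51828677528}{28160323021 \left(-1109389\right)} + \frac{1958891}{-2084653} = \frac{51828677528}{28160323021} \left(- \frac{1}{1109389}\right) + 1958891 \left(- \frac{1}{2084653}\right) = - \frac{51828677528}{31240752595944169} - \frac{1958891}{2084653} = - \frac{61197337138229763934363}{65126128621392799738357}$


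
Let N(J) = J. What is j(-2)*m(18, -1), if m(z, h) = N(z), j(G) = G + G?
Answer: -72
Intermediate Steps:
j(G) = 2*G
m(z, h) = z
j(-2)*m(18, -1) = (2*(-2))*18 = -4*18 = -72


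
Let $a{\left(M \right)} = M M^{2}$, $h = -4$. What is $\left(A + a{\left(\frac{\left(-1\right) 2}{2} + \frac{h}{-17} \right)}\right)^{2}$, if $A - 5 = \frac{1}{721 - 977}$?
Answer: $\frac{32733216477025}{1581879721984} \approx 20.693$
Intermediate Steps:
$A = \frac{1279}{256}$ ($A = 5 + \frac{1}{721 - 977} = 5 + \frac{1}{-256} = 5 - \frac{1}{256} = \frac{1279}{256} \approx 4.9961$)
$a{\left(M \right)} = M^{3}$
$\left(A + a{\left(\frac{\left(-1\right) 2}{2} + \frac{h}{-17} \right)}\right)^{2} = \left(\frac{1279}{256} + \left(\frac{\left(-1\right) 2}{2} - \frac{4}{-17}\right)^{3}\right)^{2} = \left(\frac{1279}{256} + \left(\left(-2\right) \frac{1}{2} - - \frac{4}{17}\right)^{3}\right)^{2} = \left(\frac{1279}{256} + \left(-1 + \frac{4}{17}\right)^{3}\right)^{2} = \left(\frac{1279}{256} + \left(- \frac{13}{17}\right)^{3}\right)^{2} = \left(\frac{1279}{256} - \frac{2197}{4913}\right)^{2} = \left(\frac{5721295}{1257728}\right)^{2} = \frac{32733216477025}{1581879721984}$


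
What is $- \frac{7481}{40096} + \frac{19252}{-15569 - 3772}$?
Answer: $- \frac{130945459}{110785248} \approx -1.182$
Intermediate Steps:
$- \frac{7481}{40096} + \frac{19252}{-15569 - 3772} = \left(-7481\right) \frac{1}{40096} + \frac{19252}{-19341} = - \frac{7481}{40096} + 19252 \left(- \frac{1}{19341}\right) = - \frac{7481}{40096} - \frac{19252}{19341} = - \frac{130945459}{110785248}$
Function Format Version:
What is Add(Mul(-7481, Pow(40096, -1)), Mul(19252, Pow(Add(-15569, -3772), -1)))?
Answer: Rational(-130945459, 110785248) ≈ -1.1820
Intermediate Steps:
Add(Mul(-7481, Pow(40096, -1)), Mul(19252, Pow(Add(-15569, -3772), -1))) = Add(Mul(-7481, Rational(1, 40096)), Mul(19252, Pow(-19341, -1))) = Add(Rational(-7481, 40096), Mul(19252, Rational(-1, 19341))) = Add(Rational(-7481, 40096), Rational(-19252, 19341)) = Rational(-130945459, 110785248)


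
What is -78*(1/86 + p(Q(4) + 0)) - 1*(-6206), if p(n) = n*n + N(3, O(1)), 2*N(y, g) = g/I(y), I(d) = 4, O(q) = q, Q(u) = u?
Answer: 850943/172 ≈ 4947.3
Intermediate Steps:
N(y, g) = g/8 (N(y, g) = (g/4)/2 = g/8)
p(n) = 1/8 + n**2 (p(n) = n*n + (1/8)*1 = n**2 + 1/8 = 1/8 + n**2)
-78*(1/86 + p(Q(4) + 0)) - 1*(-6206) = -78*(1/86 + (1/8 + (4 + 0)**2)) - 1*(-6206) = -78*(1/86 + (1/8 + 4**2)) + 6206 = -78*(1/86 + (1/8 + 16)) + 6206 = -78*(1/86 + 129/8) + 6206 = -78*5551/344 + 6206 = -216489/172 + 6206 = 850943/172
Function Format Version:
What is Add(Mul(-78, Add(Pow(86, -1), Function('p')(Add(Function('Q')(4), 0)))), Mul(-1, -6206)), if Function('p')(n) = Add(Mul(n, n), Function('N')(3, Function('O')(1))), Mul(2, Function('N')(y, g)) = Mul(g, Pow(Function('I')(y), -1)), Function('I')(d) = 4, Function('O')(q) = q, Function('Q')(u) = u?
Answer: Rational(850943, 172) ≈ 4947.3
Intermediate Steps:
Function('N')(y, g) = Mul(Rational(1, 8), g) (Function('N')(y, g) = Mul(Rational(1, 2), Mul(g, Pow(4, -1))) = Mul(Rational(1, 2), Mul(g, Rational(1, 4))) = Mul(Rational(1, 2), Mul(Rational(1, 4), g)) = Mul(Rational(1, 8), g))
Function('p')(n) = Add(Rational(1, 8), Pow(n, 2)) (Function('p')(n) = Add(Mul(n, n), Mul(Rational(1, 8), 1)) = Add(Pow(n, 2), Rational(1, 8)) = Add(Rational(1, 8), Pow(n, 2)))
Add(Mul(-78, Add(Pow(86, -1), Function('p')(Add(Function('Q')(4), 0)))), Mul(-1, -6206)) = Add(Mul(-78, Add(Pow(86, -1), Add(Rational(1, 8), Pow(Add(4, 0), 2)))), Mul(-1, -6206)) = Add(Mul(-78, Add(Rational(1, 86), Add(Rational(1, 8), Pow(4, 2)))), 6206) = Add(Mul(-78, Add(Rational(1, 86), Add(Rational(1, 8), 16))), 6206) = Add(Mul(-78, Add(Rational(1, 86), Rational(129, 8))), 6206) = Add(Mul(-78, Rational(5551, 344)), 6206) = Add(Rational(-216489, 172), 6206) = Rational(850943, 172)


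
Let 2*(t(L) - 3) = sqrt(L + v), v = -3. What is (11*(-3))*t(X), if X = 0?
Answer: -99 - 33*I*sqrt(3)/2 ≈ -99.0 - 28.579*I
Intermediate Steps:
t(L) = 3 + sqrt(-3 + L)/2 (t(L) = 3 + sqrt(L - 3)/2 = 3 + sqrt(-3 + L)/2)
(11*(-3))*t(X) = (11*(-3))*(3 + sqrt(-3 + 0)/2) = -33*(3 + sqrt(-3)/2) = -33*(3 + (I*sqrt(3))/2) = -33*(3 + I*sqrt(3)/2) = -99 - 33*I*sqrt(3)/2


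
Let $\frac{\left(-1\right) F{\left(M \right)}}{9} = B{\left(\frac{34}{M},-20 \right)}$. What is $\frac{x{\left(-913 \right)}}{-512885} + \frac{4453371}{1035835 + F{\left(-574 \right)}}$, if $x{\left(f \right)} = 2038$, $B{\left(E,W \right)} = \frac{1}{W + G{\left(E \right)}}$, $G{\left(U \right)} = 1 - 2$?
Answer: $\frac{15973693069121}{3718851176480} \approx 4.2953$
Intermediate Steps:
$G{\left(U \right)} = -1$ ($G{\left(U \right)} = 1 - 2 = -1$)
$B{\left(E,W \right)} = \frac{1}{-1 + W}$ ($B{\left(E,W \right)} = \frac{1}{W - 1} = \frac{1}{-1 + W}$)
$F{\left(M \right)} = \frac{3}{7}$ ($F{\left(M \right)} = - \frac{9}{-1 - 20} = - \frac{9}{-21} = \left(-9\right) \left(- \frac{1}{21}\right) = \frac{3}{7}$)
$\frac{x{\left(-913 \right)}}{-512885} + \frac{4453371}{1035835 + F{\left(-574 \right)}} = \frac{2038}{-512885} + \frac{4453371}{1035835 + \frac{3}{7}} = 2038 \left(- \frac{1}{512885}\right) + \frac{4453371}{\frac{7250848}{7}} = - \frac{2038}{512885} + 4453371 \cdot \frac{7}{7250848} = - \frac{2038}{512885} + \frac{31173597}{7250848} = \frac{15973693069121}{3718851176480}$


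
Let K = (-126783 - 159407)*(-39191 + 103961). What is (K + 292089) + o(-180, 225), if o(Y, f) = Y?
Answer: -18536234391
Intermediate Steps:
K = -18536526300 (K = -286190*64770 = -18536526300)
(K + 292089) + o(-180, 225) = (-18536526300 + 292089) - 180 = -18536234211 - 180 = -18536234391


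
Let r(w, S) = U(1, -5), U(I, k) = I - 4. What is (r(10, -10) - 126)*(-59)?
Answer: 7611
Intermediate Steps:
U(I, k) = -4 + I
r(w, S) = -3 (r(w, S) = -4 + 1 = -3)
(r(10, -10) - 126)*(-59) = (-3 - 126)*(-59) = -129*(-59) = 7611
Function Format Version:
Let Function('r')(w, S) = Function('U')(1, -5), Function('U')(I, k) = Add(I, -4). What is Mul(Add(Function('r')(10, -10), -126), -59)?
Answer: 7611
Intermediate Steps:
Function('U')(I, k) = Add(-4, I)
Function('r')(w, S) = -3 (Function('r')(w, S) = Add(-4, 1) = -3)
Mul(Add(Function('r')(10, -10), -126), -59) = Mul(Add(-3, -126), -59) = Mul(-129, -59) = 7611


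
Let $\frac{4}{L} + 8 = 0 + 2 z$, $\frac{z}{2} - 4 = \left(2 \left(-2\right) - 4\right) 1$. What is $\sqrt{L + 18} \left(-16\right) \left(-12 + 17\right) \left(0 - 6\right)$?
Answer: $80 \sqrt{642} \approx 2027.0$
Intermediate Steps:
$z = -8$ ($z = 8 + 2 \left(2 \left(-2\right) - 4\right) 1 = 8 + 2 \left(-4 - 4\right) 1 = 8 + 2 \left(\left(-8\right) 1\right) = 8 + 2 \left(-8\right) = 8 - 16 = -8$)
$L = - \frac{1}{6}$ ($L = \frac{4}{-8 + \left(0 + 2 \left(-8\right)\right)} = \frac{4}{-8 + \left(0 - 16\right)} = \frac{4}{-8 - 16} = \frac{4}{-24} = 4 \left(- \frac{1}{24}\right) = - \frac{1}{6} \approx -0.16667$)
$\sqrt{L + 18} \left(-16\right) \left(-12 + 17\right) \left(0 - 6\right) = \sqrt{- \frac{1}{6} + 18} \left(-16\right) \left(-12 + 17\right) \left(0 - 6\right) = \sqrt{\frac{107}{6}} \left(-16\right) 5 \left(-6\right) = \frac{\sqrt{642}}{6} \left(-16\right) \left(-30\right) = - \frac{8 \sqrt{642}}{3} \left(-30\right) = 80 \sqrt{642}$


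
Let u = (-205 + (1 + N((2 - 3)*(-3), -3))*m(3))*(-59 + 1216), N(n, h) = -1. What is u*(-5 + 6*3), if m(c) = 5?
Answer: -3083405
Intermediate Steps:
u = -237185 (u = (-205 + (1 - 1)*5)*(-59 + 1216) = (-205 + 0*5)*1157 = (-205 + 0)*1157 = -205*1157 = -237185)
u*(-5 + 6*3) = -237185*(-5 + 6*3) = -237185*(-5 + 18) = -237185*13 = -3083405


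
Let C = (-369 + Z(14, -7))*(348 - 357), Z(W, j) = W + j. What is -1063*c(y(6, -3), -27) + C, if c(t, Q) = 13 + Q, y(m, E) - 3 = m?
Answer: 18140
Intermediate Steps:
y(m, E) = 3 + m
C = 3258 (C = (-369 + (14 - 7))*(348 - 357) = (-369 + 7)*(-9) = -362*(-9) = 3258)
-1063*c(y(6, -3), -27) + C = -1063*(13 - 27) + 3258 = -1063*(-14) + 3258 = 14882 + 3258 = 18140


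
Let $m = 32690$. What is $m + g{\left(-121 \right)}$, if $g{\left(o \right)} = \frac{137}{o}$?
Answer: $\frac{3955353}{121} \approx 32689.0$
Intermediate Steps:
$m + g{\left(-121 \right)} = 32690 + \frac{137}{-121} = 32690 + 137 \left(- \frac{1}{121}\right) = 32690 - \frac{137}{121} = \frac{3955353}{121}$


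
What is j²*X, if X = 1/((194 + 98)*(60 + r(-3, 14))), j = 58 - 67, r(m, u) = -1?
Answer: 81/17228 ≈ 0.0047017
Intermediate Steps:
j = -9
X = 1/17228 (X = 1/((194 + 98)*(60 - 1)) = 1/(292*59) = 1/17228 ≈ 5.8045e-5)
j²*X = (-9)²*(1/17228) = 81*(1/17228) = 81/17228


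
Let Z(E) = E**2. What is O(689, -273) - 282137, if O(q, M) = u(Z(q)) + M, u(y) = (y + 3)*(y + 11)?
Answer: 225366391558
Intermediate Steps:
u(y) = (3 + y)*(11 + y)
O(q, M) = 33 + M + q**4 + 14*q**2 (O(q, M) = (33 + (q**2)**2 + 14*q**2) + M = (33 + q**4 + 14*q**2) + M = 33 + M + q**4 + 14*q**2)
O(689, -273) - 282137 = (33 - 273 + 689**4 + 14*689**2) - 282137 = (33 - 273 + 225360027841 + 14*474721) - 282137 = (33 - 273 + 225360027841 + 6646094) - 282137 = 225366673695 - 282137 = 225366391558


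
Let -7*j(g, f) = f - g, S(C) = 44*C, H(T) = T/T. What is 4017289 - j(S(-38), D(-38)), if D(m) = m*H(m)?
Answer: 28122657/7 ≈ 4.0175e+6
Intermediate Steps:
H(T) = 1
D(m) = m (D(m) = m*1 = m)
j(g, f) = -f/7 + g/7 (j(g, f) = -(f - g)/7 = -f/7 + g/7)
4017289 - j(S(-38), D(-38)) = 4017289 - (-⅐*(-38) + (44*(-38))/7) = 4017289 - (38/7 + (⅐)*(-1672)) = 4017289 - (38/7 - 1672/7) = 4017289 - 1*(-1634/7) = 4017289 + 1634/7 = 28122657/7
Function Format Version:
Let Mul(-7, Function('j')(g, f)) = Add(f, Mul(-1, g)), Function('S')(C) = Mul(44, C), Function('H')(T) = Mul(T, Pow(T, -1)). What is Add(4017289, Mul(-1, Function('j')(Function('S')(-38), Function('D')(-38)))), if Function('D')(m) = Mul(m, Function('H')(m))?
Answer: Rational(28122657, 7) ≈ 4.0175e+6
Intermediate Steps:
Function('H')(T) = 1
Function('D')(m) = m (Function('D')(m) = Mul(m, 1) = m)
Function('j')(g, f) = Add(Mul(Rational(-1, 7), f), Mul(Rational(1, 7), g)) (Function('j')(g, f) = Mul(Rational(-1, 7), Add(f, Mul(-1, g))) = Add(Mul(Rational(-1, 7), f), Mul(Rational(1, 7), g)))
Add(4017289, Mul(-1, Function('j')(Function('S')(-38), Function('D')(-38)))) = Add(4017289, Mul(-1, Add(Mul(Rational(-1, 7), -38), Mul(Rational(1, 7), Mul(44, -38))))) = Add(4017289, Mul(-1, Add(Rational(38, 7), Mul(Rational(1, 7), -1672)))) = Add(4017289, Mul(-1, Add(Rational(38, 7), Rational(-1672, 7)))) = Add(4017289, Mul(-1, Rational(-1634, 7))) = Add(4017289, Rational(1634, 7)) = Rational(28122657, 7)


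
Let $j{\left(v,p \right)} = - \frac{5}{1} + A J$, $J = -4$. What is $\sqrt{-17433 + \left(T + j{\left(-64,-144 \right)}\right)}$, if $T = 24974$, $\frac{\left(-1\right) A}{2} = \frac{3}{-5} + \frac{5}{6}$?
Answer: $\frac{2 \sqrt{424005}}{15} \approx 86.821$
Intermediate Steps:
$A = - \frac{7}{15}$ ($A = - 2 \left(\frac{3}{-5} + \frac{5}{6}\right) = - 2 \left(3 \left(- \frac{1}{5}\right) + 5 \cdot \frac{1}{6}\right) = - 2 \left(- \frac{3}{5} + \frac{5}{6}\right) = \left(-2\right) \frac{7}{30} = - \frac{7}{15} \approx -0.46667$)
$j{\left(v,p \right)} = - \frac{47}{15}$ ($j{\left(v,p \right)} = - \frac{5}{1} - - \frac{28}{15} = \left(-5\right) 1 + \frac{28}{15} = -5 + \frac{28}{15} = - \frac{47}{15}$)
$\sqrt{-17433 + \left(T + j{\left(-64,-144 \right)}\right)} = \sqrt{-17433 + \left(24974 - \frac{47}{15}\right)} = \sqrt{-17433 + \frac{374563}{15}} = \sqrt{\frac{113068}{15}} = \frac{2 \sqrt{424005}}{15}$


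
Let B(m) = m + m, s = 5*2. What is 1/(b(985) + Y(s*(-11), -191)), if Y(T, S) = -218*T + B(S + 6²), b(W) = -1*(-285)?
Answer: 1/23955 ≈ 4.1745e-5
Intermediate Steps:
s = 10
b(W) = 285
B(m) = 2*m
Y(T, S) = 72 - 218*T + 2*S (Y(T, S) = -218*T + 2*(S + 6²) = -218*T + 2*(S + 36) = -218*T + 2*(36 + S) = -218*T + (72 + 2*S) = 72 - 218*T + 2*S)
1/(b(985) + Y(s*(-11), -191)) = 1/(285 + (72 - 2180*(-11) + 2*(-191))) = 1/(285 + (72 - 218*(-110) - 382)) = 1/(285 + (72 + 23980 - 382)) = 1/(285 + 23670) = 1/23955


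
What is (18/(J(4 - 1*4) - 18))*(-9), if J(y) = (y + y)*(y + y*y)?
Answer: 9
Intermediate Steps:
J(y) = 2*y*(y + y²) (J(y) = (2*y)*(y + y²) = 2*y*(y + y²))
(18/(J(4 - 1*4) - 18))*(-9) = (18/(2*(4 - 1*4)²*(1 + (4 - 1*4)) - 18))*(-9) = (18/(2*(4 - 4)²*(1 + (4 - 4)) - 18))*(-9) = (18/(2*0²*(1 + 0) - 18))*(-9) = (18/(2*0*1 - 18))*(-9) = (18/(0 - 18))*(-9) = (18/(-18))*(-9) = (18*(-1/18))*(-9) = -1*(-9) = 9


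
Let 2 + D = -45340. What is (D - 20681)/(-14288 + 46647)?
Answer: -66023/32359 ≈ -2.0403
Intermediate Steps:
D = -45342 (D = -2 - 45340 = -45342)
(D - 20681)/(-14288 + 46647) = (-45342 - 20681)/(-14288 + 46647) = -66023/32359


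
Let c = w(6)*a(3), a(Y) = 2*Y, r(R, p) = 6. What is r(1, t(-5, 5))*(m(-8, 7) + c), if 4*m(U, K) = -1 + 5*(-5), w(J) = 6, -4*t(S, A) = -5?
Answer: 177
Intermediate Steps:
t(S, A) = 5/4 (t(S, A) = -¼*(-5) = 5/4)
m(U, K) = -13/2 (m(U, K) = (-1 + 5*(-5))/4 = (-1 - 25)/4 = (¼)*(-26) = -13/2)
c = 36 (c = 6*(2*3) = 6*6 = 36)
r(1, t(-5, 5))*(m(-8, 7) + c) = 6*(-13/2 + 36) = 6*(59/2) = 177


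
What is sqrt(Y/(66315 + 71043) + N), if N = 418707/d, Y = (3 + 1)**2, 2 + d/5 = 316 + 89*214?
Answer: sqrt(438891660737686)/10072920 ≈ 2.0798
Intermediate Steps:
d = 96800 (d = -10 + 5*(316 + 89*214) = -10 + 5*(316 + 19046) = -10 + 5*19362 = -10 + 96810 = 96800)
Y = 16 (Y = 4**2 = 16)
N = 418707/96800 ≈ 4.3255
sqrt(Y/(66315 + 71043) + N) = sqrt(16/(66315 + 71043) + 418707/96800) = sqrt(16/137358 + 418707/96800) = sqrt((1/137358)*16 + 418707/96800) = sqrt(8/68679 + 418707/96800) = sqrt(28757152453/6648127200) = sqrt(438891660737686)/10072920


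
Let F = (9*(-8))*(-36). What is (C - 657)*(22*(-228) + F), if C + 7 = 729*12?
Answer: -19595616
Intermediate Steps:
F = 2592 (F = -72*(-36) = 2592)
C = 8741 (C = -7 + 729*12 = -7 + 8748 = 8741)
(C - 657)*(22*(-228) + F) = (8741 - 657)*(22*(-228) + 2592) = 8084*(-5016 + 2592) = 8084*(-2424) = -19595616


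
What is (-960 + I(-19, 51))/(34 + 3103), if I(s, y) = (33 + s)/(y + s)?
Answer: -15353/50192 ≈ -0.30589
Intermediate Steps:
I(s, y) = (33 + s)/(s + y)
(-960 + I(-19, 51))/(34 + 3103) = (-960 + (33 - 19)/(-19 + 51))/(34 + 3103) = (-960 + 14/32)/3137 = (-960 + (1/32)*14)*(1/3137) = (-960 + 7/16)*(1/3137) = -15353/16*1/3137 = -15353/50192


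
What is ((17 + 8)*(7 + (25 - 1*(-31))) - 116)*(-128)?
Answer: -186752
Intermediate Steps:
((17 + 8)*(7 + (25 - 1*(-31))) - 116)*(-128) = (25*(7 + (25 + 31)) - 116)*(-128) = (25*(7 + 56) - 116)*(-128) = (25*63 - 116)*(-128) = (1575 - 116)*(-128) = 1459*(-128) = -186752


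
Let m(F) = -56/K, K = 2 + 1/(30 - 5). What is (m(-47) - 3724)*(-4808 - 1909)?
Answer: 428374436/17 ≈ 2.5198e+7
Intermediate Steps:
K = 51/25 (K = 2 + 1/25 = 51/25 ≈ 2.0400)
m(F) = -1400/51 (m(F) = -56/51/25 = -56*25/51 = -1400/51)
(m(-47) - 3724)*(-4808 - 1909) = (-1400/51 - 3724)*(-4808 - 1909) = -191324/51*(-6717) = 428374436/17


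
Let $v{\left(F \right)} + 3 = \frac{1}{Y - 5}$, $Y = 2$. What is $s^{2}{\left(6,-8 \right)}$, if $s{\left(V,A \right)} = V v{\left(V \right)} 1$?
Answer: $400$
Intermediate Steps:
$v{\left(F \right)} = - \frac{10}{3}$ ($v{\left(F \right)} = -3 + \frac{1}{2 - 5} = -3 + \frac{1}{-3} = -3 - \frac{1}{3} = - \frac{10}{3}$)
$s{\left(V,A \right)} = - \frac{10 V}{3}$ ($s{\left(V,A \right)} = V \left(- \frac{10}{3}\right) 1 = - \frac{10 V}{3} \cdot 1 = - \frac{10 V}{3}$)
$s^{2}{\left(6,-8 \right)} = \left(\left(- \frac{10}{3}\right) 6\right)^{2} = \left(-20\right)^{2} = 400$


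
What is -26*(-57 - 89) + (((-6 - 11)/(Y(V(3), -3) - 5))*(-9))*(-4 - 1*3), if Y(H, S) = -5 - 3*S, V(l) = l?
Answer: 4867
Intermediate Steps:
-26*(-57 - 89) + (((-6 - 11)/(Y(V(3), -3) - 5))*(-9))*(-4 - 1*3) = -26*(-57 - 89) + (((-6 - 11)/((-5 - 3*(-3)) - 5))*(-9))*(-4 - 1*3) = -26*(-146) + (-17/((-5 + 9) - 5)*(-9))*(-4 - 3) = 3796 + (-17/(4 - 5)*(-9))*(-7) = 3796 + (-17/(-1)*(-9))*(-7) = 3796 + (-17*(-1)*(-9))*(-7) = 3796 + (17*(-9))*(-7) = 3796 - 153*(-7) = 3796 + 1071 = 4867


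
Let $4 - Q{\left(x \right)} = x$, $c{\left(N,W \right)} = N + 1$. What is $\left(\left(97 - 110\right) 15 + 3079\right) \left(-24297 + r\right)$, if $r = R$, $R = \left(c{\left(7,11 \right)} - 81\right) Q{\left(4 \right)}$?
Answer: $-70072548$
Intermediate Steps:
$c{\left(N,W \right)} = 1 + N$
$Q{\left(x \right)} = 4 - x$
$R = 0$ ($R = \left(\left(1 + 7\right) - 81\right) \left(4 - 4\right) = \left(8 - 81\right) \left(4 - 4\right) = \left(-73\right) 0 = 0$)
$r = 0$
$\left(\left(97 - 110\right) 15 + 3079\right) \left(-24297 + r\right) = \left(\left(97 - 110\right) 15 + 3079\right) \left(-24297 + 0\right) = \left(\left(-13\right) 15 + 3079\right) \left(-24297\right) = \left(-195 + 3079\right) \left(-24297\right) = 2884 \left(-24297\right) = -70072548$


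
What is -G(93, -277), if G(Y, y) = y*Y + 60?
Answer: 25701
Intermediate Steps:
G(Y, y) = 60 + Y*y (G(Y, y) = Y*y + 60 = 60 + Y*y)
-G(93, -277) = -(60 + 93*(-277)) = -(60 - 25761) = -1*(-25701) = 25701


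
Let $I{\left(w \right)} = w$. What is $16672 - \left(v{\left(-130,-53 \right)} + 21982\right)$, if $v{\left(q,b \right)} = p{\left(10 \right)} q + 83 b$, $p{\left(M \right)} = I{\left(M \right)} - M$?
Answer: $-911$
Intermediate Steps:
$p{\left(M \right)} = 0$ ($p{\left(M \right)} = M - M = 0$)
$v{\left(q,b \right)} = 83 b$ ($v{\left(q,b \right)} = 0 q + 83 b = 0 + 83 b = 83 b$)
$16672 - \left(v{\left(-130,-53 \right)} + 21982\right) = 16672 - \left(83 \left(-53\right) + 21982\right) = 16672 - \left(-4399 + 21982\right) = 16672 - 17583 = -911$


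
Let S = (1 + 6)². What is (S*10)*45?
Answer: 22050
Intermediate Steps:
S = 49 (S = 7² = 49)
(S*10)*45 = (49*10)*45 = 490*45 = 22050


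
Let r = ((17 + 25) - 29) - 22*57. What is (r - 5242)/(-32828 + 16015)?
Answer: 6483/16813 ≈ 0.38559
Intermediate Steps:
r = -1241 (r = (42 - 29) - 1254 = 13 - 1254 = -1241)
(r - 5242)/(-32828 + 16015) = (-1241 - 5242)/(-32828 + 16015) = -6483/(-16813) = -6483*(-1/16813) = 6483/16813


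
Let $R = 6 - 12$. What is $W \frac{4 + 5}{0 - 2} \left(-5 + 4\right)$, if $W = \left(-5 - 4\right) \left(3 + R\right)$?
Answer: $\frac{243}{2} \approx 121.5$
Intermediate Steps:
$R = -6$ ($R = 6 - 12 = -6$)
$W = 27$ ($W = \left(-5 - 4\right) \left(3 - 6\right) = \left(-9\right) \left(-3\right) = 27$)
$W \frac{4 + 5}{0 - 2} \left(-5 + 4\right) = 27 \frac{4 + 5}{0 - 2} \left(-5 + 4\right) = 27 \frac{9}{-2} \left(-1\right) = 27 \cdot 9 \left(- \frac{1}{2}\right) \left(-1\right) = 27 \left(- \frac{9}{2}\right) \left(-1\right) = \left(- \frac{243}{2}\right) \left(-1\right) = \frac{243}{2}$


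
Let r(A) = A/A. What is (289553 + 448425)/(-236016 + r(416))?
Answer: -737978/236015 ≈ -3.1268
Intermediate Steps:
r(A) = 1
(289553 + 448425)/(-236016 + r(416)) = (289553 + 448425)/(-236016 + 1) = 737978/(-236015) = 737978*(-1/236015) = -737978/236015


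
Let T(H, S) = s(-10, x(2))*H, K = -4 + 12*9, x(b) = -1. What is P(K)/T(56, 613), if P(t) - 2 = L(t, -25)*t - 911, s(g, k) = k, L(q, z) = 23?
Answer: -1483/56 ≈ -26.482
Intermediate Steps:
K = 104 (K = -4 + 108 = 104)
P(t) = -909 + 23*t (P(t) = 2 + (23*t - 911) = 2 + (-911 + 23*t) = -909 + 23*t)
T(H, S) = -H
P(K)/T(56, 613) = (-909 + 23*104)/((-1*56)) = (-909 + 2392)/(-56) = 1483*(-1/56) = -1483/56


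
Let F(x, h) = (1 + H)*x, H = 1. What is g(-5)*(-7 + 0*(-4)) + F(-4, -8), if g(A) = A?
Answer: 27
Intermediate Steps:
F(x, h) = 2*x (F(x, h) = (1 + 1)*x = 2*x)
g(-5)*(-7 + 0*(-4)) + F(-4, -8) = -5*(-7 + 0*(-4)) + 2*(-4) = -5*(-7 + 0) - 8 = -5*(-7) - 8 = 35 - 8 = 27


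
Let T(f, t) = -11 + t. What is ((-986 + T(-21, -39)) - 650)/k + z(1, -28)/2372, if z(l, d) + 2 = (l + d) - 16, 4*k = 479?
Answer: -16018323/1136188 ≈ -14.098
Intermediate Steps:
k = 479/4 (k = (¼)*479 = 479/4 ≈ 119.75)
z(l, d) = -18 + d + l (z(l, d) = -2 + ((l + d) - 16) = -2 + ((d + l) - 16) = -2 + (-16 + d + l) = -18 + d + l)
((-986 + T(-21, -39)) - 650)/k + z(1, -28)/2372 = ((-986 + (-11 - 39)) - 650)/(479/4) + (-18 - 28 + 1)/2372 = ((-986 - 50) - 650)*(4/479) - 45*1/2372 = (-1036 - 650)*(4/479) - 45/2372 = -1686*4/479 - 45/2372 = -6744/479 - 45/2372 = -16018323/1136188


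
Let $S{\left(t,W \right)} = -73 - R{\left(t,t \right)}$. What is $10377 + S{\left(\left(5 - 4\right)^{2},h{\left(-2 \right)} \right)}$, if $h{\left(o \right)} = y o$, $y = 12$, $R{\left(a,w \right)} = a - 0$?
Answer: $10303$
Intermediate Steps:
$R{\left(a,w \right)} = a$ ($R{\left(a,w \right)} = a + 0 = a$)
$h{\left(o \right)} = 12 o$
$S{\left(t,W \right)} = -73 - t$
$10377 + S{\left(\left(5 - 4\right)^{2},h{\left(-2 \right)} \right)} = 10377 - \left(73 + \left(5 - 4\right)^{2}\right) = 10377 - 74 = 10303$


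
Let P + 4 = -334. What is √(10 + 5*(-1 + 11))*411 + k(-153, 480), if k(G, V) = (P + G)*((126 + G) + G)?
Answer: 88380 + 822*√15 ≈ 91564.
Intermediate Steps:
P = -338 (P = -4 - 334 = -338)
k(G, V) = (-338 + G)*(126 + 2*G) (k(G, V) = (-338 + G)*((126 + G) + G) = (-338 + G)*(126 + 2*G))
√(10 + 5*(-1 + 11))*411 + k(-153, 480) = √(10 + 5*(-1 + 11))*411 + (-42588 - 550*(-153) + 2*(-153)²) = √(10 + 5*10)*411 + (-42588 + 84150 + 2*23409) = √(10 + 50)*411 + (-42588 + 84150 + 46818) = √60*411 + 88380 = (2*√15)*411 + 88380 = 822*√15 + 88380 = 88380 + 822*√15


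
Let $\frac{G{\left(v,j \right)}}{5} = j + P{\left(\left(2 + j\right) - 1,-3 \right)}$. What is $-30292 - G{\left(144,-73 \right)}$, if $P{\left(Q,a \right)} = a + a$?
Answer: $-29897$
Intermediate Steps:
$P{\left(Q,a \right)} = 2 a$
$G{\left(v,j \right)} = -30 + 5 j$ ($G{\left(v,j \right)} = 5 \left(j + 2 \left(-3\right)\right) = 5 \left(j - 6\right) = 5 \left(-6 + j\right) = -30 + 5 j$)
$-30292 - G{\left(144,-73 \right)} = -30292 - \left(-30 + 5 \left(-73\right)\right) = -30292 - \left(-30 - 365\right) = -30292 - -395 = -30292 + 395 = -29897$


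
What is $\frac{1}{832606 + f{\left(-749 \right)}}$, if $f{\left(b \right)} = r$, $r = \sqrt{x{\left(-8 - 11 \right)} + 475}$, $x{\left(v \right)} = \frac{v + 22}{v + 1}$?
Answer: $\frac{4995636}{4159396504567} - \frac{\sqrt{17094}}{4159396504567} \approx 1.201 \cdot 10^{-6}$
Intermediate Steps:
$x{\left(v \right)} = \frac{22 + v}{1 + v}$
$r = \frac{\sqrt{17094}}{6}$ ($r = \sqrt{\frac{22 - 19}{1 - 19} + 475} = \sqrt{\frac{1}{-18} \cdot 3 + 475} = \sqrt{\left(- \frac{1}{18}\right) 3 + 475} = \sqrt{- \frac{1}{6} + 475} = \sqrt{\frac{2849}{6}} = \frac{\sqrt{17094}}{6} \approx 21.791$)
$f{\left(b \right)} = \frac{\sqrt{17094}}{6}$
$\frac{1}{832606 + f{\left(-749 \right)}} = \frac{1}{832606 + \frac{\sqrt{17094}}{6}}$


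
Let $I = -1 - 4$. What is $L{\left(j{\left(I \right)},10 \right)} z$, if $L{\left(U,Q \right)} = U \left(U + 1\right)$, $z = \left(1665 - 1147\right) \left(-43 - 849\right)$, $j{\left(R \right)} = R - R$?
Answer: $0$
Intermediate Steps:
$I = -5$ ($I = -1 - 4 = -5$)
$j{\left(R \right)} = 0$
$z = -462056$ ($z = 518 \left(-892\right) = -462056$)
$L{\left(U,Q \right)} = U \left(1 + U\right)$
$L{\left(j{\left(I \right)},10 \right)} z = 0 \left(1 + 0\right) \left(-462056\right) = 0 \cdot 1 \left(-462056\right) = 0 \left(-462056\right) = 0$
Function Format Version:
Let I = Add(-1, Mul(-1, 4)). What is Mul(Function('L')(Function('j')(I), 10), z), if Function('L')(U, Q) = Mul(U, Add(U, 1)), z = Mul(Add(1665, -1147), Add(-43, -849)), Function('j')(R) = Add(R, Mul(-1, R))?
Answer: 0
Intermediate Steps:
I = -5 (I = Add(-1, -4) = -5)
Function('j')(R) = 0
z = -462056 (z = Mul(518, -892) = -462056)
Function('L')(U, Q) = Mul(U, Add(1, U))
Mul(Function('L')(Function('j')(I), 10), z) = Mul(Mul(0, Add(1, 0)), -462056) = Mul(Mul(0, 1), -462056) = Mul(0, -462056) = 0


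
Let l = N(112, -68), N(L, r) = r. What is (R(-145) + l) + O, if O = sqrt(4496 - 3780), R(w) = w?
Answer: -213 + 2*sqrt(179) ≈ -186.24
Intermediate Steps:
O = 2*sqrt(179) (O = sqrt(716) = 2*sqrt(179) ≈ 26.758)
l = -68
(R(-145) + l) + O = (-145 - 68) + 2*sqrt(179) = -213 + 2*sqrt(179)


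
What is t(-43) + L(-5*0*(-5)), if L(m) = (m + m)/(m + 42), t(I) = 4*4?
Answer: 16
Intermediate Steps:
t(I) = 16
L(m) = 2*m/(42 + m) (L(m) = (2*m)/(42 + m) = 2*m/(42 + m))
t(-43) + L(-5*0*(-5)) = 16 + 2*(-5*0*(-5))/(42 - 5*0*(-5)) = 16 + 2*(0*(-5))/(42 + 0*(-5)) = 16 + 2*0/(42 + 0) = 16 + 2*0/42 = 16 + 2*0*(1/42) = 16 + 0 = 16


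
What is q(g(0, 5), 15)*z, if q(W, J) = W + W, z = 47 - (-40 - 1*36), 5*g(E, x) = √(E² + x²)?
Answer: 246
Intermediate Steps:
g(E, x) = √(E² + x²)/5
z = 123 (z = 47 - (-40 - 36) = 47 - 1*(-76) = 47 + 76 = 123)
q(W, J) = 2*W
q(g(0, 5), 15)*z = (2*(√(0² + 5²)/5))*123 = (2*(√(0 + 25)/5))*123 = (2*(√25/5))*123 = (2*((⅕)*5))*123 = (2*1)*123 = 2*123 = 246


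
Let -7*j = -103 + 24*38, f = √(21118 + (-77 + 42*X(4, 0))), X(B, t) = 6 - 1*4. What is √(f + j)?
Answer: √(-5663 + 3185*√5)/7 ≈ 5.4565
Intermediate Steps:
X(B, t) = 2 (X(B, t) = 6 - 4 = 2)
f = 65*√5 (f = √(21118 + (-77 + 42*2)) = √(21118 + (-77 + 84)) = √(21118 + 7) = √21125 = 65*√5 ≈ 145.34)
j = -809/7 (j = -(-103 + 24*38)/7 = -(-103 + 912)/7 = -⅐*809 = -809/7 ≈ -115.57)
√(f + j) = √(65*√5 - 809/7) = √(-809/7 + 65*√5)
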